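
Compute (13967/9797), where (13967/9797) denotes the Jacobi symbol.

-1

(13967/9797)
  = (4170/9797)    [13967 ≡ 4170 mod 9797]
  = -(2085/9797)    [9797 ≡ 5 mod 8 ⇒ (2/9797) = -1]
  = -(9797/2085)    [QR: 2085 ≡ 1 mod 4, sign kept]
  = -(1457/2085)    [9797 ≡ 1457 mod 2085]
  = -(2085/1457)    [QR: 1457 ≡ 1 mod 4, sign kept]
  = -(628/1457)    [2085 ≡ 628 mod 1457]
  = -(157/1457)    [1457 ≡ 1 mod 8 ⇒ (2/1457)^2 = +1]
  = -(1457/157)    [QR: 157 ≡ 1 mod 4, sign kept]
  = -(44/157)    [1457 ≡ 44 mod 157]
  = -(11/157)    [157 ≡ 5 mod 8 ⇒ (2/157)^2 = +1]
  = -(157/11)    [QR: 157 ≡ 1 mod 4, sign kept]
  = -(3/11)    [157 ≡ 3 mod 11]
  = (11/3)    [QR: both ≡ 3 mod 4, sign flips]
  = (2/3)    [11 ≡ 2 mod 3]
  = -(1/3)    [3 ≡ 3 mod 8 ⇒ (2/3) = -1]
  = -1    [(1/3) = 1]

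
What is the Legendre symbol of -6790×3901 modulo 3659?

-1

By multiplicativity, (-6790·3901|3659) = (-6790|3659)·(3901|3659).
First factor (-6790|3659):
Reduce the numerator: -6790 ≡ 528 (mod 3659), so (-6790|3659) = (528|3659).
Factor out 2: 528 = 2^4·33. Since 3659 ≡ 3 (mod 8), (2|3659) = -1, and (2|3659)^4 = +1. Now have (33|3659).
33 ≡ 1 (mod 4), so quadratic reciprocity gives (33|3659) = (3659|33). Reduce: 3659 ≡ 29 (mod 33). Now have (29|33).
29 ≡ 1 (mod 4), so quadratic reciprocity gives (29|33) = (33|29). Reduce: 33 ≡ 4 (mod 29). Now have (4|29).
Factor out 2: 4 = 2^2. Since 29 ≡ 5 (mod 8), (2|29) = -1, and (2|29)^2 = +1. Now have (1|29).
(1|29) = 1. Collecting the sign factors: 1.
Second factor (3901|3659):
Reduce the numerator: 3901 ≡ 242 (mod 3659), so (3901|3659) = (242|3659).
Factor out 2: 242 = 2·121. Since 3659 ≡ 3 (mod 8), (2|3659) = -1. Now have -(121|3659).
121 ≡ 1 (mod 4), so quadratic reciprocity gives (121|3659) = (3659|121). Reduce: 3659 ≡ 29 (mod 121). Now have -(29|121).
29 ≡ 1 (mod 4), so quadratic reciprocity gives (29|121) = (121|29). Reduce: 121 ≡ 5 (mod 29). Now have -(5|29).
5 ≡ 1 (mod 4), so quadratic reciprocity gives (5|29) = (29|5). Reduce: 29 ≡ 4 (mod 5). Now have -(4|5).
Factor out 2: 4 = 2^2. Since 5 ≡ 5 (mod 8), (2|5) = -1, and (2|5)^2 = +1. Now have -(1|5).
(1|5) = 1. Collecting the sign factors: -1.
Product: (1)·(-1) = -1.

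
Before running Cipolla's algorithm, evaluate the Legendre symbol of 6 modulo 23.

1

Factor out 2: 6 = 2·3. Since 23 ≡ 7 (mod 8), (2|23) = +1. Now have (3|23).
Both 3 ≡ 3 and 23 ≡ 3 (mod 4), so reciprocity gives (3|23) = -(23|3). Reduce: 23 ≡ 2 (mod 3). Now have -(2|3).
Factor out 2: 2 = 2. Since 3 ≡ 3 (mod 8), (2|3) = -1. Now have (1|3).
(1|3) = 1. Collecting the sign factors: 1.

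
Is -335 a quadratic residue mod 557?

(-335/557)
  = (335/557)    [557 ≡ 1 mod 4 ⇒ (-1/557) = +1]
  = (557/335)    [QR: 557 ≡ 1 mod 4, sign kept]
  = (222/335)    [557 ≡ 222 mod 335]
  = (111/335)    [335 ≡ 7 mod 8 ⇒ (2/335) = +1]
  = -(335/111)    [QR: both ≡ 3 mod 4, sign flips]
  = -(2/111)    [335 ≡ 2 mod 111]
  = -(1/111)    [111 ≡ 7 mod 8 ⇒ (2/111) = +1]
  = -1    [(1/111) = 1]
The Legendre symbol is -1, so x^2 ≡ -335 (mod 557) has no solution.

no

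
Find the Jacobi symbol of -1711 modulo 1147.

1

Pull out -1: (-1711/1147) = (-1/1147)·(1711/1147). Since 1147 ≡ 3 (mod 4), (-1/1147) = -1. Now have -(1711/1147).
Reduce the numerator: 1711 ≡ 564 (mod 1147), so (1711/1147) = (564/1147).
Factor out 2: 564 = 2^2·141. Since 1147 ≡ 3 (mod 8), (2/1147) = -1, and (2/1147)^2 = +1. Now have -(141/1147).
141 ≡ 1 (mod 4), so quadratic reciprocity gives (141/1147) = (1147/141). Reduce: 1147 ≡ 19 (mod 141). Now have -(19/141).
141 ≡ 1 (mod 4), so quadratic reciprocity gives (19/141) = (141/19). Reduce: 141 ≡ 8 (mod 19). Now have -(8/19).
Factor out 2: 8 = 2^3. Since 19 ≡ 3 (mod 8), (2/19) = -1, and (2/19)^3 = -1. Now have (1/19).
(1/19) = 1. Collecting the sign factors: 1.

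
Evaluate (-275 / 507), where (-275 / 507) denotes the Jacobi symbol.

(-275 / 507)
  = (232 / 507)    [-275 ≡ 232 mod 507]
  = -(29 / 507)    [507 ≡ 3 mod 8 ⇒ (2 / 507)^3 = -1]
  = -(507 / 29)    [QR: 29 ≡ 1 mod 4, sign kept]
  = -(14 / 29)    [507 ≡ 14 mod 29]
  = (7 / 29)    [29 ≡ 5 mod 8 ⇒ (2 / 29) = -1]
  = (29 / 7)    [QR: 29 ≡ 1 mod 4, sign kept]
  = (1 / 7)    [29 ≡ 1 mod 7]
  = 1    [(1 / 7) = 1]

1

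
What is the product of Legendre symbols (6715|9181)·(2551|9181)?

By multiplicativity, (6715·2551|9181) = (6715|9181)·(2551|9181).
First factor (6715|9181):
(6715|9181)
  = (9181|6715)    [QR: 9181 ≡ 1 mod 4, sign kept]
  = (2466|6715)    [9181 ≡ 2466 mod 6715]
  = -(1233|6715)    [6715 ≡ 3 mod 8 ⇒ (2|6715) = -1]
  = -(6715|1233)    [QR: 1233 ≡ 1 mod 4, sign kept]
  = -(550|1233)    [6715 ≡ 550 mod 1233]
  = -(275|1233)    [1233 ≡ 1 mod 8 ⇒ (2|1233) = +1]
  = -(1233|275)    [QR: 1233 ≡ 1 mod 4, sign kept]
  = -(133|275)    [1233 ≡ 133 mod 275]
  = -(275|133)    [QR: 133 ≡ 1 mod 4, sign kept]
  = -(9|133)    [275 ≡ 9 mod 133]
  = -(133|9)    [QR: 9 ≡ 1 mod 4, sign kept]
  = -(7|9)    [133 ≡ 7 mod 9]
  = -(9|7)    [QR: 9 ≡ 1 mod 4, sign kept]
  = -(2|7)    [9 ≡ 2 mod 7]
  = -(1|7)    [7 ≡ 7 mod 8 ⇒ (2|7) = +1]
  = -1    [(1|7) = 1]
Second factor (2551|9181):
(2551|9181)
  = (9181|2551)    [QR: 9181 ≡ 1 mod 4, sign kept]
  = (1528|2551)    [9181 ≡ 1528 mod 2551]
  = (191|2551)    [2551 ≡ 7 mod 8 ⇒ (2|2551)^3 = +1]
  = -(2551|191)    [QR: both ≡ 3 mod 4, sign flips]
  = -(68|191)    [2551 ≡ 68 mod 191]
  = -(17|191)    [191 ≡ 7 mod 8 ⇒ (2|191)^2 = +1]
  = -(191|17)    [QR: 17 ≡ 1 mod 4, sign kept]
  = -(4|17)    [191 ≡ 4 mod 17]
  = -(1|17)    [17 ≡ 1 mod 8 ⇒ (2|17)^2 = +1]
  = -1    [(1|17) = 1]
Product: (-1)·(-1) = 1.

1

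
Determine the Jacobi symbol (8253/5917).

-1

Reduce the numerator: 8253 ≡ 2336 (mod 5917), so (8253/5917) = (2336/5917).
Factor out 2: 2336 = 2^5·73. Since 5917 ≡ 5 (mod 8), (2/5917) = -1, and (2/5917)^5 = -1. Now have -(73/5917).
73 ≡ 1 (mod 4), so quadratic reciprocity gives (73/5917) = (5917/73). Reduce: 5917 ≡ 4 (mod 73). Now have -(4/73).
Factor out 2: 4 = 2^2. Since 73 ≡ 1 (mod 8), (2/73) = +1, and (2/73)^2 = +1. Now have -(1/73).
(1/73) = 1. Collecting the sign factors: -1.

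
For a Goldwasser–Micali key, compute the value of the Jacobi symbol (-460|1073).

Reduce the numerator: -460 ≡ 613 (mod 1073), so (-460|1073) = (613|1073).
613 ≡ 1 (mod 4), so quadratic reciprocity gives (613|1073) = (1073|613). Reduce: 1073 ≡ 460 (mod 613). Now have (460|613).
Factor out 2: 460 = 2^2·115. Since 613 ≡ 5 (mod 8), (2|613) = -1, and (2|613)^2 = +1. Now have (115|613).
613 ≡ 1 (mod 4), so quadratic reciprocity gives (115|613) = (613|115). Reduce: 613 ≡ 38 (mod 115). Now have (38|115).
Factor out 2: 38 = 2·19. Since 115 ≡ 3 (mod 8), (2|115) = -1. Now have -(19|115).
Both 19 ≡ 3 and 115 ≡ 3 (mod 4), so reciprocity gives (19|115) = -(115|19). Reduce: 115 ≡ 1 (mod 19). Now have (1|19).
(1|19) = 1. Collecting the sign factors: 1.

1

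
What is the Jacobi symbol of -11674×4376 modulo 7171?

1

By multiplicativity, (-11674·4376/7171) = (-11674/7171)·(4376/7171).
First factor (-11674/7171):
(-11674/7171)
  = -(11674/7171)    [7171 ≡ 3 mod 4 ⇒ (-1/7171) = -1]
  = -(4503/7171)    [11674 ≡ 4503 mod 7171]
  = (7171/4503)    [QR: both ≡ 3 mod 4, sign flips]
  = (2668/4503)    [7171 ≡ 2668 mod 4503]
  = (667/4503)    [4503 ≡ 7 mod 8 ⇒ (2/4503)^2 = +1]
  = -(4503/667)    [QR: both ≡ 3 mod 4, sign flips]
  = -(501/667)    [4503 ≡ 501 mod 667]
  = -(667/501)    [QR: 501 ≡ 1 mod 4, sign kept]
  = -(166/501)    [667 ≡ 166 mod 501]
  = (83/501)    [501 ≡ 5 mod 8 ⇒ (2/501) = -1]
  = (501/83)    [QR: 501 ≡ 1 mod 4, sign kept]
  = (3/83)    [501 ≡ 3 mod 83]
  = -(83/3)    [QR: both ≡ 3 mod 4, sign flips]
  = -(2/3)    [83 ≡ 2 mod 3]
  = (1/3)    [3 ≡ 3 mod 8 ⇒ (2/3) = -1]
  = 1    [(1/3) = 1]
Second factor (4376/7171):
(4376/7171)
  = -(547/7171)    [7171 ≡ 3 mod 8 ⇒ (2/7171)^3 = -1]
  = (7171/547)    [QR: both ≡ 3 mod 4, sign flips]
  = (60/547)    [7171 ≡ 60 mod 547]
  = (15/547)    [547 ≡ 3 mod 8 ⇒ (2/547)^2 = +1]
  = -(547/15)    [QR: both ≡ 3 mod 4, sign flips]
  = -(7/15)    [547 ≡ 7 mod 15]
  = (15/7)    [QR: both ≡ 3 mod 4, sign flips]
  = (1/7)    [15 ≡ 1 mod 7]
  = 1    [(1/7) = 1]
Product: (1)·(1) = 1.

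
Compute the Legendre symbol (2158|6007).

-1

(2158|6007)
  = (1079|6007)    [6007 ≡ 7 mod 8 ⇒ (2|6007) = +1]
  = -(6007|1079)    [QR: both ≡ 3 mod 4, sign flips]
  = -(612|1079)    [6007 ≡ 612 mod 1079]
  = -(153|1079)    [1079 ≡ 7 mod 8 ⇒ (2|1079)^2 = +1]
  = -(1079|153)    [QR: 153 ≡ 1 mod 4, sign kept]
  = -(8|153)    [1079 ≡ 8 mod 153]
  = -(1|153)    [153 ≡ 1 mod 8 ⇒ (2|153)^3 = +1]
  = -1    [(1|153) = 1]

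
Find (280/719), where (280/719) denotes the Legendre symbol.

1

(280/719)
  = (35/719)    [719 ≡ 7 mod 8 ⇒ (2/719)^3 = +1]
  = -(719/35)    [QR: both ≡ 3 mod 4, sign flips]
  = -(19/35)    [719 ≡ 19 mod 35]
  = (35/19)    [QR: both ≡ 3 mod 4, sign flips]
  = (16/19)    [35 ≡ 16 mod 19]
  = (1/19)    [19 ≡ 3 mod 8 ⇒ (2/19)^4 = +1]
  = 1    [(1/19) = 1]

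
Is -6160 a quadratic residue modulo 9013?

(-6160/9013)
  = (2853/9013)    [-6160 ≡ 2853 mod 9013]
  = (9013/2853)    [QR: 2853 ≡ 1 mod 4, sign kept]
  = (454/2853)    [9013 ≡ 454 mod 2853]
  = -(227/2853)    [2853 ≡ 5 mod 8 ⇒ (2/2853) = -1]
  = -(2853/227)    [QR: 2853 ≡ 1 mod 4, sign kept]
  = -(129/227)    [2853 ≡ 129 mod 227]
  = -(227/129)    [QR: 129 ≡ 1 mod 4, sign kept]
  = -(98/129)    [227 ≡ 98 mod 129]
  = -(49/129)    [129 ≡ 1 mod 8 ⇒ (2/129) = +1]
  = -(129/49)    [QR: 49 ≡ 1 mod 4, sign kept]
  = -(31/49)    [129 ≡ 31 mod 49]
  = -(49/31)    [QR: 49 ≡ 1 mod 4, sign kept]
  = -(18/31)    [49 ≡ 18 mod 31]
  = -(9/31)    [31 ≡ 7 mod 8 ⇒ (2/31) = +1]
  = -(31/9)    [QR: 9 ≡ 1 mod 4, sign kept]
  = -(4/9)    [31 ≡ 4 mod 9]
  = -(1/9)    [9 ≡ 1 mod 8 ⇒ (2/9)^2 = +1]
  = -1    [(1/9) = 1]
(-6160/9013) = -1, and 9013 is prime, so -6160 is not a quadratic residue mod 9013.

no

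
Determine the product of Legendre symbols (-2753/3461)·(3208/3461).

By multiplicativity, (-2753·3208/3461) = (-2753/3461)·(3208/3461).
First factor (-2753/3461):
(-2753/3461)
  = (2753/3461)    [3461 ≡ 1 mod 4 ⇒ (-1/3461) = +1]
  = (3461/2753)    [QR: 2753 ≡ 1 mod 4, sign kept]
  = (708/2753)    [3461 ≡ 708 mod 2753]
  = (177/2753)    [2753 ≡ 1 mod 8 ⇒ (2/2753)^2 = +1]
  = (2753/177)    [QR: 177 ≡ 1 mod 4, sign kept]
  = (98/177)    [2753 ≡ 98 mod 177]
  = (49/177)    [177 ≡ 1 mod 8 ⇒ (2/177) = +1]
  = (177/49)    [QR: 49 ≡ 1 mod 4, sign kept]
  = (30/49)    [177 ≡ 30 mod 49]
  = (15/49)    [49 ≡ 1 mod 8 ⇒ (2/49) = +1]
  = (49/15)    [QR: 49 ≡ 1 mod 4, sign kept]
  = (4/15)    [49 ≡ 4 mod 15]
  = (1/15)    [15 ≡ 7 mod 8 ⇒ (2/15)^2 = +1]
  = 1    [(1/15) = 1]
Second factor (3208/3461):
(3208/3461)
  = -(401/3461)    [3461 ≡ 5 mod 8 ⇒ (2/3461)^3 = -1]
  = -(3461/401)    [QR: 401 ≡ 1 mod 4, sign kept]
  = -(253/401)    [3461 ≡ 253 mod 401]
  = -(401/253)    [QR: 253 ≡ 1 mod 4, sign kept]
  = -(148/253)    [401 ≡ 148 mod 253]
  = -(37/253)    [253 ≡ 5 mod 8 ⇒ (2/253)^2 = +1]
  = -(253/37)    [QR: 37 ≡ 1 mod 4, sign kept]
  = -(31/37)    [253 ≡ 31 mod 37]
  = -(37/31)    [QR: 37 ≡ 1 mod 4, sign kept]
  = -(6/31)    [37 ≡ 6 mod 31]
  = -(3/31)    [31 ≡ 7 mod 8 ⇒ (2/31) = +1]
  = (31/3)    [QR: both ≡ 3 mod 4, sign flips]
  = (1/3)    [31 ≡ 1 mod 3]
  = 1    [(1/3) = 1]
Product: (1)·(1) = 1.

1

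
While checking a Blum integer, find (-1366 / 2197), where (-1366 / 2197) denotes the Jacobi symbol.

1

(-1366 / 2197)
  = (831 / 2197)    [-1366 ≡ 831 mod 2197]
  = (2197 / 831)    [QR: 2197 ≡ 1 mod 4, sign kept]
  = (535 / 831)    [2197 ≡ 535 mod 831]
  = -(831 / 535)    [QR: both ≡ 3 mod 4, sign flips]
  = -(296 / 535)    [831 ≡ 296 mod 535]
  = -(37 / 535)    [535 ≡ 7 mod 8 ⇒ (2 / 535)^3 = +1]
  = -(535 / 37)    [QR: 37 ≡ 1 mod 4, sign kept]
  = -(17 / 37)    [535 ≡ 17 mod 37]
  = -(37 / 17)    [QR: 17 ≡ 1 mod 4, sign kept]
  = -(3 / 17)    [37 ≡ 3 mod 17]
  = -(17 / 3)    [QR: 17 ≡ 1 mod 4, sign kept]
  = -(2 / 3)    [17 ≡ 2 mod 3]
  = (1 / 3)    [3 ≡ 3 mod 8 ⇒ (2 / 3) = -1]
  = 1    [(1 / 3) = 1]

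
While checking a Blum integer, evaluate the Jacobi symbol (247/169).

0

Reduce the numerator: 247 ≡ 78 (mod 169), so (247/169) = (78/169).
Factor out 2: 78 = 2·39. Since 169 ≡ 1 (mod 8), (2/169) = +1. Now have (39/169).
169 ≡ 1 (mod 4), so quadratic reciprocity gives (39/169) = (169/39). Reduce: 169 ≡ 13 (mod 39). Now have (13/39).
13 ≡ 1 (mod 4), so quadratic reciprocity gives (13/39) = (39/13). Reduce: 39 ≡ 0 (mod 13). Now have (0/13).
The numerator is now 0 with denominator 13 > 1: the symbol is 0.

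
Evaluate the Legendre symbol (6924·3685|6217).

By multiplicativity, (6924·3685|6217) = (6924|6217)·(3685|6217).
First factor (6924|6217):
(6924|6217)
  = (707|6217)    [6924 ≡ 707 mod 6217]
  = (6217|707)    [QR: 6217 ≡ 1 mod 4, sign kept]
  = (561|707)    [6217 ≡ 561 mod 707]
  = (707|561)    [QR: 561 ≡ 1 mod 4, sign kept]
  = (146|561)    [707 ≡ 146 mod 561]
  = (73|561)    [561 ≡ 1 mod 8 ⇒ (2|561) = +1]
  = (561|73)    [QR: 73 ≡ 1 mod 4, sign kept]
  = (50|73)    [561 ≡ 50 mod 73]
  = (25|73)    [73 ≡ 1 mod 8 ⇒ (2|73) = +1]
  = (73|25)    [QR: 25 ≡ 1 mod 4, sign kept]
  = (23|25)    [73 ≡ 23 mod 25]
  = (25|23)    [QR: 25 ≡ 1 mod 4, sign kept]
  = (2|23)    [25 ≡ 2 mod 23]
  = (1|23)    [23 ≡ 7 mod 8 ⇒ (2|23) = +1]
  = 1    [(1|23) = 1]
Second factor (3685|6217):
(3685|6217)
  = (6217|3685)    [QR: 3685 ≡ 1 mod 4, sign kept]
  = (2532|3685)    [6217 ≡ 2532 mod 3685]
  = (633|3685)    [3685 ≡ 5 mod 8 ⇒ (2|3685)^2 = +1]
  = (3685|633)    [QR: 633 ≡ 1 mod 4, sign kept]
  = (520|633)    [3685 ≡ 520 mod 633]
  = (65|633)    [633 ≡ 1 mod 8 ⇒ (2|633)^3 = +1]
  = (633|65)    [QR: 65 ≡ 1 mod 4, sign kept]
  = (48|65)    [633 ≡ 48 mod 65]
  = (3|65)    [65 ≡ 1 mod 8 ⇒ (2|65)^4 = +1]
  = (65|3)    [QR: 65 ≡ 1 mod 4, sign kept]
  = (2|3)    [65 ≡ 2 mod 3]
  = -(1|3)    [3 ≡ 3 mod 8 ⇒ (2|3) = -1]
  = -1    [(1|3) = 1]
Product: (1)·(-1) = -1.

-1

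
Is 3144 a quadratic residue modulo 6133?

no

(3144/6133)
  = -(393/6133)    [6133 ≡ 5 mod 8 ⇒ (2/6133)^3 = -1]
  = -(6133/393)    [QR: 393 ≡ 1 mod 4, sign kept]
  = -(238/393)    [6133 ≡ 238 mod 393]
  = -(119/393)    [393 ≡ 1 mod 8 ⇒ (2/393) = +1]
  = -(393/119)    [QR: 393 ≡ 1 mod 4, sign kept]
  = -(36/119)    [393 ≡ 36 mod 119]
  = -(9/119)    [119 ≡ 7 mod 8 ⇒ (2/119)^2 = +1]
  = -(119/9)    [QR: 9 ≡ 1 mod 4, sign kept]
  = -(2/9)    [119 ≡ 2 mod 9]
  = -(1/9)    [9 ≡ 1 mod 8 ⇒ (2/9) = +1]
  = -1    [(1/9) = 1]
(3144/6133) = -1, and 6133 is prime, so 3144 is not a quadratic residue mod 6133.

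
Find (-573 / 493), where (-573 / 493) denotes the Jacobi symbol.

-1

(-573 / 493)
  = (573 / 493)    [493 ≡ 1 mod 4 ⇒ (-1 / 493) = +1]
  = (80 / 493)    [573 ≡ 80 mod 493]
  = (5 / 493)    [493 ≡ 5 mod 8 ⇒ (2 / 493)^4 = +1]
  = (493 / 5)    [QR: 5 ≡ 1 mod 4, sign kept]
  = (3 / 5)    [493 ≡ 3 mod 5]
  = (5 / 3)    [QR: 5 ≡ 1 mod 4, sign kept]
  = (2 / 3)    [5 ≡ 2 mod 3]
  = -(1 / 3)    [3 ≡ 3 mod 8 ⇒ (2 / 3) = -1]
  = -1    [(1 / 3) = 1]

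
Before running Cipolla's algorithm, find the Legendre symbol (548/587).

Factor out 2: 548 = 2^2·137. Since 587 ≡ 3 (mod 8), (2/587) = -1, and (2/587)^2 = +1. Now have (137/587).
137 ≡ 1 (mod 4), so quadratic reciprocity gives (137/587) = (587/137). Reduce: 587 ≡ 39 (mod 137). Now have (39/137).
137 ≡ 1 (mod 4), so quadratic reciprocity gives (39/137) = (137/39). Reduce: 137 ≡ 20 (mod 39). Now have (20/39).
Factor out 2: 20 = 2^2·5. Since 39 ≡ 7 (mod 8), (2/39) = +1, and (2/39)^2 = +1. Now have (5/39).
5 ≡ 1 (mod 4), so quadratic reciprocity gives (5/39) = (39/5). Reduce: 39 ≡ 4 (mod 5). Now have (4/5).
Factor out 2: 4 = 2^2. Since 5 ≡ 5 (mod 8), (2/5) = -1, and (2/5)^2 = +1. Now have (1/5).
(1/5) = 1. Collecting the sign factors: 1.

1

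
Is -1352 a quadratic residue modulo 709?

Reduce the numerator: -1352 ≡ 66 (mod 709), so (-1352/709) = (66/709).
Factor out 2: 66 = 2·33. Since 709 ≡ 5 (mod 8), (2/709) = -1. Now have -(33/709).
33 ≡ 1 (mod 4), so quadratic reciprocity gives (33/709) = (709/33). Reduce: 709 ≡ 16 (mod 33). Now have -(16/33).
Factor out 2: 16 = 2^4. Since 33 ≡ 1 (mod 8), (2/33) = +1, and (2/33)^4 = +1. Now have -(1/33).
(1/33) = 1. Collecting the sign factors: -1.
The Legendre symbol is -1, so x^2 ≡ -1352 (mod 709) has no solution.

no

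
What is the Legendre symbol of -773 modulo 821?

Pull out -1: (-773|821) = (-1|821)·(773|821). Since 821 ≡ 1 (mod 4), (-1|821) = +1. Now have (773|821).
773 ≡ 1 (mod 4), so quadratic reciprocity gives (773|821) = (821|773). Reduce: 821 ≡ 48 (mod 773). Now have (48|773).
Factor out 2: 48 = 2^4·3. Since 773 ≡ 5 (mod 8), (2|773) = -1, and (2|773)^4 = +1. Now have (3|773).
773 ≡ 1 (mod 4), so quadratic reciprocity gives (3|773) = (773|3). Reduce: 773 ≡ 2 (mod 3). Now have (2|3).
Factor out 2: 2 = 2. Since 3 ≡ 3 (mod 8), (2|3) = -1. Now have -(1|3).
(1|3) = 1. Collecting the sign factors: -1.

-1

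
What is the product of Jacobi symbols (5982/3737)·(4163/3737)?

-1

By multiplicativity, (5982·4163/3737) = (5982/3737)·(4163/3737).
First factor (5982/3737):
Reduce the numerator: 5982 ≡ 2245 (mod 3737), so (5982/3737) = (2245/3737).
2245 ≡ 1 (mod 4), so quadratic reciprocity gives (2245/3737) = (3737/2245). Reduce: 3737 ≡ 1492 (mod 2245). Now have (1492/2245).
Factor out 2: 1492 = 2^2·373. Since 2245 ≡ 5 (mod 8), (2/2245) = -1, and (2/2245)^2 = +1. Now have (373/2245).
373 ≡ 1 (mod 4), so quadratic reciprocity gives (373/2245) = (2245/373). Reduce: 2245 ≡ 7 (mod 373). Now have (7/373).
373 ≡ 1 (mod 4), so quadratic reciprocity gives (7/373) = (373/7). Reduce: 373 ≡ 2 (mod 7). Now have (2/7).
Factor out 2: 2 = 2. Since 7 ≡ 7 (mod 8), (2/7) = +1. Now have (1/7).
(1/7) = 1. Collecting the sign factors: 1.
Second factor (4163/3737):
Reduce the numerator: 4163 ≡ 426 (mod 3737), so (4163/3737) = (426/3737).
Factor out 2: 426 = 2·213. Since 3737 ≡ 1 (mod 8), (2/3737) = +1. Now have (213/3737).
213 ≡ 1 (mod 4), so quadratic reciprocity gives (213/3737) = (3737/213). Reduce: 3737 ≡ 116 (mod 213). Now have (116/213).
Factor out 2: 116 = 2^2·29. Since 213 ≡ 5 (mod 8), (2/213) = -1, and (2/213)^2 = +1. Now have (29/213).
29 ≡ 1 (mod 4), so quadratic reciprocity gives (29/213) = (213/29). Reduce: 213 ≡ 10 (mod 29). Now have (10/29).
Factor out 2: 10 = 2·5. Since 29 ≡ 5 (mod 8), (2/29) = -1. Now have -(5/29).
5 ≡ 1 (mod 4), so quadratic reciprocity gives (5/29) = (29/5). Reduce: 29 ≡ 4 (mod 5). Now have -(4/5).
Factor out 2: 4 = 2^2. Since 5 ≡ 5 (mod 8), (2/5) = -1, and (2/5)^2 = +1. Now have -(1/5).
(1/5) = 1. Collecting the sign factors: -1.
Product: (1)·(-1) = -1.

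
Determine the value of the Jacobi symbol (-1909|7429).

(-1909|7429)
  = (5520|7429)    [-1909 ≡ 5520 mod 7429]
  = (345|7429)    [7429 ≡ 5 mod 8 ⇒ (2|7429)^4 = +1]
  = (7429|345)    [QR: 345 ≡ 1 mod 4, sign kept]
  = (184|345)    [7429 ≡ 184 mod 345]
  = (23|345)    [345 ≡ 1 mod 8 ⇒ (2|345)^3 = +1]
  = (345|23)    [QR: 345 ≡ 1 mod 4, sign kept]
  = (0|23)    [345 ≡ 0 mod 23]
  = 0    [numerator 0, gcd > 1]

0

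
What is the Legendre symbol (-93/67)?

-1

Reduce the numerator: -93 ≡ 41 (mod 67), so (-93/67) = (41/67).
41 ≡ 1 (mod 4), so quadratic reciprocity gives (41/67) = (67/41). Reduce: 67 ≡ 26 (mod 41). Now have (26/41).
Factor out 2: 26 = 2·13. Since 41 ≡ 1 (mod 8), (2/41) = +1. Now have (13/41).
13 ≡ 1 (mod 4), so quadratic reciprocity gives (13/41) = (41/13). Reduce: 41 ≡ 2 (mod 13). Now have (2/13).
Factor out 2: 2 = 2. Since 13 ≡ 5 (mod 8), (2/13) = -1. Now have -(1/13).
(1/13) = 1. Collecting the sign factors: -1.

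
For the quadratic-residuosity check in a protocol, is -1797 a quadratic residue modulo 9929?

(-1797/9929)
  = (8132/9929)    [-1797 ≡ 8132 mod 9929]
  = (2033/9929)    [9929 ≡ 1 mod 8 ⇒ (2/9929)^2 = +1]
  = (9929/2033)    [QR: 2033 ≡ 1 mod 4, sign kept]
  = (1797/2033)    [9929 ≡ 1797 mod 2033]
  = (2033/1797)    [QR: 1797 ≡ 1 mod 4, sign kept]
  = (236/1797)    [2033 ≡ 236 mod 1797]
  = (59/1797)    [1797 ≡ 5 mod 8 ⇒ (2/1797)^2 = +1]
  = (1797/59)    [QR: 1797 ≡ 1 mod 4, sign kept]
  = (27/59)    [1797 ≡ 27 mod 59]
  = -(59/27)    [QR: both ≡ 3 mod 4, sign flips]
  = -(5/27)    [59 ≡ 5 mod 27]
  = -(27/5)    [QR: 5 ≡ 1 mod 4, sign kept]
  = -(2/5)    [27 ≡ 2 mod 5]
  = (1/5)    [5 ≡ 5 mod 8 ⇒ (2/5) = -1]
  = 1    [(1/5) = 1]
The Legendre symbol is 1, so x^2 ≡ -1797 (mod 9929) has solution.

yes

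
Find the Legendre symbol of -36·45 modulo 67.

By multiplicativity, (-36·45 / 67) = (-36 / 67)·(45 / 67).
First factor (-36 / 67):
(-36 / 67)
  = (31 / 67)    [-36 ≡ 31 mod 67]
  = -(67 / 31)    [QR: both ≡ 3 mod 4, sign flips]
  = -(5 / 31)    [67 ≡ 5 mod 31]
  = -(31 / 5)    [QR: 5 ≡ 1 mod 4, sign kept]
  = -(1 / 5)    [31 ≡ 1 mod 5]
  = -1    [(1 / 5) = 1]
Second factor (45 / 67):
(45 / 67)
  = (67 / 45)    [QR: 45 ≡ 1 mod 4, sign kept]
  = (22 / 45)    [67 ≡ 22 mod 45]
  = -(11 / 45)    [45 ≡ 5 mod 8 ⇒ (2 / 45) = -1]
  = -(45 / 11)    [QR: 45 ≡ 1 mod 4, sign kept]
  = -(1 / 11)    [45 ≡ 1 mod 11]
  = -1    [(1 / 11) = 1]
Product: (-1)·(-1) = 1.

1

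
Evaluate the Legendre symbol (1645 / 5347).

1

(1645 / 5347)
  = (5347 / 1645)    [QR: 1645 ≡ 1 mod 4, sign kept]
  = (412 / 1645)    [5347 ≡ 412 mod 1645]
  = (103 / 1645)    [1645 ≡ 5 mod 8 ⇒ (2 / 1645)^2 = +1]
  = (1645 / 103)    [QR: 1645 ≡ 1 mod 4, sign kept]
  = (100 / 103)    [1645 ≡ 100 mod 103]
  = (25 / 103)    [103 ≡ 7 mod 8 ⇒ (2 / 103)^2 = +1]
  = (103 / 25)    [QR: 25 ≡ 1 mod 4, sign kept]
  = (3 / 25)    [103 ≡ 3 mod 25]
  = (25 / 3)    [QR: 25 ≡ 1 mod 4, sign kept]
  = (1 / 3)    [25 ≡ 1 mod 3]
  = 1    [(1 / 3) = 1]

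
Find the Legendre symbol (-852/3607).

(-852/3607)
  = (2755/3607)    [-852 ≡ 2755 mod 3607]
  = -(3607/2755)    [QR: both ≡ 3 mod 4, sign flips]
  = -(852/2755)    [3607 ≡ 852 mod 2755]
  = -(213/2755)    [2755 ≡ 3 mod 8 ⇒ (2/2755)^2 = +1]
  = -(2755/213)    [QR: 213 ≡ 1 mod 4, sign kept]
  = -(199/213)    [2755 ≡ 199 mod 213]
  = -(213/199)    [QR: 213 ≡ 1 mod 4, sign kept]
  = -(14/199)    [213 ≡ 14 mod 199]
  = -(7/199)    [199 ≡ 7 mod 8 ⇒ (2/199) = +1]
  = (199/7)    [QR: both ≡ 3 mod 4, sign flips]
  = (3/7)    [199 ≡ 3 mod 7]
  = -(7/3)    [QR: both ≡ 3 mod 4, sign flips]
  = -(1/3)    [7 ≡ 1 mod 3]
  = -1    [(1/3) = 1]

-1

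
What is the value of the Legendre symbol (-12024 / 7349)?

-1

(-12024 / 7349)
  = (2674 / 7349)    [-12024 ≡ 2674 mod 7349]
  = -(1337 / 7349)    [7349 ≡ 5 mod 8 ⇒ (2 / 7349) = -1]
  = -(7349 / 1337)    [QR: 1337 ≡ 1 mod 4, sign kept]
  = -(664 / 1337)    [7349 ≡ 664 mod 1337]
  = -(83 / 1337)    [1337 ≡ 1 mod 8 ⇒ (2 / 1337)^3 = +1]
  = -(1337 / 83)    [QR: 1337 ≡ 1 mod 4, sign kept]
  = -(9 / 83)    [1337 ≡ 9 mod 83]
  = -(83 / 9)    [QR: 9 ≡ 1 mod 4, sign kept]
  = -(2 / 9)    [83 ≡ 2 mod 9]
  = -(1 / 9)    [9 ≡ 1 mod 8 ⇒ (2 / 9) = +1]
  = -1    [(1 / 9) = 1]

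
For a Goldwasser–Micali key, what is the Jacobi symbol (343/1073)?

1

(343/1073)
  = (1073/343)    [QR: 1073 ≡ 1 mod 4, sign kept]
  = (44/343)    [1073 ≡ 44 mod 343]
  = (11/343)    [343 ≡ 7 mod 8 ⇒ (2/343)^2 = +1]
  = -(343/11)    [QR: both ≡ 3 mod 4, sign flips]
  = -(2/11)    [343 ≡ 2 mod 11]
  = (1/11)    [11 ≡ 3 mod 8 ⇒ (2/11) = -1]
  = 1    [(1/11) = 1]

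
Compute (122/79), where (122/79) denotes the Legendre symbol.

-1

(122/79)
  = (43/79)    [122 ≡ 43 mod 79]
  = -(79/43)    [QR: both ≡ 3 mod 4, sign flips]
  = -(36/43)    [79 ≡ 36 mod 43]
  = -(9/43)    [43 ≡ 3 mod 8 ⇒ (2/43)^2 = +1]
  = -(43/9)    [QR: 9 ≡ 1 mod 4, sign kept]
  = -(7/9)    [43 ≡ 7 mod 9]
  = -(9/7)    [QR: 9 ≡ 1 mod 4, sign kept]
  = -(2/7)    [9 ≡ 2 mod 7]
  = -(1/7)    [7 ≡ 7 mod 8 ⇒ (2/7) = +1]
  = -1    [(1/7) = 1]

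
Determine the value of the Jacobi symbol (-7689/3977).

1

(-7689/3977)
  = (7689/3977)    [3977 ≡ 1 mod 4 ⇒ (-1/3977) = +1]
  = (3712/3977)    [7689 ≡ 3712 mod 3977]
  = (29/3977)    [3977 ≡ 1 mod 8 ⇒ (2/3977)^7 = +1]
  = (3977/29)    [QR: 29 ≡ 1 mod 4, sign kept]
  = (4/29)    [3977 ≡ 4 mod 29]
  = (1/29)    [29 ≡ 5 mod 8 ⇒ (2/29)^2 = +1]
  = 1    [(1/29) = 1]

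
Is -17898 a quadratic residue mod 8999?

yes

(-17898|8999)
  = (100|8999)    [-17898 ≡ 100 mod 8999]
  = (25|8999)    [8999 ≡ 7 mod 8 ⇒ (2|8999)^2 = +1]
  = (8999|25)    [QR: 25 ≡ 1 mod 4, sign kept]
  = (24|25)    [8999 ≡ 24 mod 25]
  = (3|25)    [25 ≡ 1 mod 8 ⇒ (2|25)^3 = +1]
  = (25|3)    [QR: 25 ≡ 1 mod 4, sign kept]
  = (1|3)    [25 ≡ 1 mod 3]
  = 1    [(1|3) = 1]
(-17898|8999) = 1, and 8999 is prime, so -17898 is a quadratic residue mod 8999.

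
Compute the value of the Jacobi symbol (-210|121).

(-210|121)
  = (32|121)    [-210 ≡ 32 mod 121]
  = (1|121)    [121 ≡ 1 mod 8 ⇒ (2|121)^5 = +1]
  = 1    [(1|121) = 1]

1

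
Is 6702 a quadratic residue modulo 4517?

(6702|4517)
  = (2185|4517)    [6702 ≡ 2185 mod 4517]
  = (4517|2185)    [QR: 2185 ≡ 1 mod 4, sign kept]
  = (147|2185)    [4517 ≡ 147 mod 2185]
  = (2185|147)    [QR: 2185 ≡ 1 mod 4, sign kept]
  = (127|147)    [2185 ≡ 127 mod 147]
  = -(147|127)    [QR: both ≡ 3 mod 4, sign flips]
  = -(20|127)    [147 ≡ 20 mod 127]
  = -(5|127)    [127 ≡ 7 mod 8 ⇒ (2|127)^2 = +1]
  = -(127|5)    [QR: 5 ≡ 1 mod 4, sign kept]
  = -(2|5)    [127 ≡ 2 mod 5]
  = (1|5)    [5 ≡ 5 mod 8 ⇒ (2|5) = -1]
  = 1    [(1|5) = 1]
The Legendre symbol is 1, so x^2 ≡ 6702 (mod 4517) has solution.

yes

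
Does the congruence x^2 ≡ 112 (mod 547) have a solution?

(112|547)
  = (7|547)    [547 ≡ 3 mod 8 ⇒ (2|547)^4 = +1]
  = -(547|7)    [QR: both ≡ 3 mod 4, sign flips]
  = -(1|7)    [547 ≡ 1 mod 7]
  = -1    [(1|7) = 1]
(112|547) = -1, and 547 is prime, so 112 is not a quadratic residue mod 547.

no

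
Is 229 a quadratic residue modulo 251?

(229|251)
  = (251|229)    [QR: 229 ≡ 1 mod 4, sign kept]
  = (22|229)    [251 ≡ 22 mod 229]
  = -(11|229)    [229 ≡ 5 mod 8 ⇒ (2|229) = -1]
  = -(229|11)    [QR: 229 ≡ 1 mod 4, sign kept]
  = -(9|11)    [229 ≡ 9 mod 11]
  = -(11|9)    [QR: 9 ≡ 1 mod 4, sign kept]
  = -(2|9)    [11 ≡ 2 mod 9]
  = -(1|9)    [9 ≡ 1 mod 8 ⇒ (2|9) = +1]
  = -1    [(1|9) = 1]
(229|251) = -1, and 251 is prime, so 229 is not a quadratic residue mod 251.

no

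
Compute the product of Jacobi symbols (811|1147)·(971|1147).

By multiplicativity, (811·971|1147) = (811|1147)·(971|1147).
First factor (811|1147):
(811|1147)
  = -(1147|811)    [QR: both ≡ 3 mod 4, sign flips]
  = -(336|811)    [1147 ≡ 336 mod 811]
  = -(21|811)    [811 ≡ 3 mod 8 ⇒ (2|811)^4 = +1]
  = -(811|21)    [QR: 21 ≡ 1 mod 4, sign kept]
  = -(13|21)    [811 ≡ 13 mod 21]
  = -(21|13)    [QR: 13 ≡ 1 mod 4, sign kept]
  = -(8|13)    [21 ≡ 8 mod 13]
  = (1|13)    [13 ≡ 5 mod 8 ⇒ (2|13)^3 = -1]
  = 1    [(1|13) = 1]
Second factor (971|1147):
(971|1147)
  = -(1147|971)    [QR: both ≡ 3 mod 4, sign flips]
  = -(176|971)    [1147 ≡ 176 mod 971]
  = -(11|971)    [971 ≡ 3 mod 8 ⇒ (2|971)^4 = +1]
  = (971|11)    [QR: both ≡ 3 mod 4, sign flips]
  = (3|11)    [971 ≡ 3 mod 11]
  = -(11|3)    [QR: both ≡ 3 mod 4, sign flips]
  = -(2|3)    [11 ≡ 2 mod 3]
  = (1|3)    [3 ≡ 3 mod 8 ⇒ (2|3) = -1]
  = 1    [(1|3) = 1]
Product: (1)·(1) = 1.

1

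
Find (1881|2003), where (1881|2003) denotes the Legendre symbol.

-1

1881 ≡ 1 (mod 4), so quadratic reciprocity gives (1881|2003) = (2003|1881). Reduce: 2003 ≡ 122 (mod 1881). Now have (122|1881).
Factor out 2: 122 = 2·61. Since 1881 ≡ 1 (mod 8), (2|1881) = +1. Now have (61|1881).
61 ≡ 1 (mod 4), so quadratic reciprocity gives (61|1881) = (1881|61). Reduce: 1881 ≡ 51 (mod 61). Now have (51|61).
61 ≡ 1 (mod 4), so quadratic reciprocity gives (51|61) = (61|51). Reduce: 61 ≡ 10 (mod 51). Now have (10|51).
Factor out 2: 10 = 2·5. Since 51 ≡ 3 (mod 8), (2|51) = -1. Now have -(5|51).
5 ≡ 1 (mod 4), so quadratic reciprocity gives (5|51) = (51|5). Reduce: 51 ≡ 1 (mod 5). Now have -(1|5).
(1|5) = 1. Collecting the sign factors: -1.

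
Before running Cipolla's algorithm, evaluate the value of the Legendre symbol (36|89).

1

(36|89)
  = (9|89)    [89 ≡ 1 mod 8 ⇒ (2|89)^2 = +1]
  = (89|9)    [QR: 9 ≡ 1 mod 4, sign kept]
  = (8|9)    [89 ≡ 8 mod 9]
  = (1|9)    [9 ≡ 1 mod 8 ⇒ (2|9)^3 = +1]
  = 1    [(1|9) = 1]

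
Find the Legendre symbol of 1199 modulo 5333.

-1

5333 ≡ 1 (mod 4), so quadratic reciprocity gives (1199 / 5333) = (5333 / 1199). Reduce: 5333 ≡ 537 (mod 1199). Now have (537 / 1199).
537 ≡ 1 (mod 4), so quadratic reciprocity gives (537 / 1199) = (1199 / 537). Reduce: 1199 ≡ 125 (mod 537). Now have (125 / 537).
125 ≡ 1 (mod 4), so quadratic reciprocity gives (125 / 537) = (537 / 125). Reduce: 537 ≡ 37 (mod 125). Now have (37 / 125).
37 ≡ 1 (mod 4), so quadratic reciprocity gives (37 / 125) = (125 / 37). Reduce: 125 ≡ 14 (mod 37). Now have (14 / 37).
Factor out 2: 14 = 2·7. Since 37 ≡ 5 (mod 8), (2 / 37) = -1. Now have -(7 / 37).
37 ≡ 1 (mod 4), so quadratic reciprocity gives (7 / 37) = (37 / 7). Reduce: 37 ≡ 2 (mod 7). Now have -(2 / 7).
Factor out 2: 2 = 2. Since 7 ≡ 7 (mod 8), (2 / 7) = +1. Now have -(1 / 7).
(1 / 7) = 1. Collecting the sign factors: -1.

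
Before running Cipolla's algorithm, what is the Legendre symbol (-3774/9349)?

-1

Reduce the numerator: -3774 ≡ 5575 (mod 9349), so (-3774/9349) = (5575/9349).
9349 ≡ 1 (mod 4), so quadratic reciprocity gives (5575/9349) = (9349/5575). Reduce: 9349 ≡ 3774 (mod 5575). Now have (3774/5575).
Factor out 2: 3774 = 2·1887. Since 5575 ≡ 7 (mod 8), (2/5575) = +1. Now have (1887/5575).
Both 1887 ≡ 3 and 5575 ≡ 3 (mod 4), so reciprocity gives (1887/5575) = -(5575/1887). Reduce: 5575 ≡ 1801 (mod 1887). Now have -(1801/1887).
1801 ≡ 1 (mod 4), so quadratic reciprocity gives (1801/1887) = (1887/1801). Reduce: 1887 ≡ 86 (mod 1801). Now have -(86/1801).
Factor out 2: 86 = 2·43. Since 1801 ≡ 1 (mod 8), (2/1801) = +1. Now have -(43/1801).
1801 ≡ 1 (mod 4), so quadratic reciprocity gives (43/1801) = (1801/43). Reduce: 1801 ≡ 38 (mod 43). Now have -(38/43).
Factor out 2: 38 = 2·19. Since 43 ≡ 3 (mod 8), (2/43) = -1. Now have (19/43).
Both 19 ≡ 3 and 43 ≡ 3 (mod 4), so reciprocity gives (19/43) = -(43/19). Reduce: 43 ≡ 5 (mod 19). Now have -(5/19).
5 ≡ 1 (mod 4), so quadratic reciprocity gives (5/19) = (19/5). Reduce: 19 ≡ 4 (mod 5). Now have -(4/5).
Factor out 2: 4 = 2^2. Since 5 ≡ 5 (mod 8), (2/5) = -1, and (2/5)^2 = +1. Now have -(1/5).
(1/5) = 1. Collecting the sign factors: -1.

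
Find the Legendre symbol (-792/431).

-1

Reduce the numerator: -792 ≡ 70 (mod 431), so (-792/431) = (70/431).
Factor out 2: 70 = 2·35. Since 431 ≡ 7 (mod 8), (2/431) = +1. Now have (35/431).
Both 35 ≡ 3 and 431 ≡ 3 (mod 4), so reciprocity gives (35/431) = -(431/35). Reduce: 431 ≡ 11 (mod 35). Now have -(11/35).
Both 11 ≡ 3 and 35 ≡ 3 (mod 4), so reciprocity gives (11/35) = -(35/11). Reduce: 35 ≡ 2 (mod 11). Now have (2/11).
Factor out 2: 2 = 2. Since 11 ≡ 3 (mod 8), (2/11) = -1. Now have -(1/11).
(1/11) = 1. Collecting the sign factors: -1.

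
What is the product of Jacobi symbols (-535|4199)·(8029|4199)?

-1

By multiplicativity, (-535·8029|4199) = (-535|4199)·(8029|4199).
First factor (-535|4199):
Reduce the numerator: -535 ≡ 3664 (mod 4199), so (-535|4199) = (3664|4199).
Factor out 2: 3664 = 2^4·229. Since 4199 ≡ 7 (mod 8), (2|4199) = +1, and (2|4199)^4 = +1. Now have (229|4199).
229 ≡ 1 (mod 4), so quadratic reciprocity gives (229|4199) = (4199|229). Reduce: 4199 ≡ 77 (mod 229). Now have (77|229).
77 ≡ 1 (mod 4), so quadratic reciprocity gives (77|229) = (229|77). Reduce: 229 ≡ 75 (mod 77). Now have (75|77).
77 ≡ 1 (mod 4), so quadratic reciprocity gives (75|77) = (77|75). Reduce: 77 ≡ 2 (mod 75). Now have (2|75).
Factor out 2: 2 = 2. Since 75 ≡ 3 (mod 8), (2|75) = -1. Now have -(1|75).
(1|75) = 1. Collecting the sign factors: -1.
Second factor (8029|4199):
Reduce the numerator: 8029 ≡ 3830 (mod 4199), so (8029|4199) = (3830|4199).
Factor out 2: 3830 = 2·1915. Since 4199 ≡ 7 (mod 8), (2|4199) = +1. Now have (1915|4199).
Both 1915 ≡ 3 and 4199 ≡ 3 (mod 4), so reciprocity gives (1915|4199) = -(4199|1915). Reduce: 4199 ≡ 369 (mod 1915). Now have -(369|1915).
369 ≡ 1 (mod 4), so quadratic reciprocity gives (369|1915) = (1915|369). Reduce: 1915 ≡ 70 (mod 369). Now have -(70|369).
Factor out 2: 70 = 2·35. Since 369 ≡ 1 (mod 8), (2|369) = +1. Now have -(35|369).
369 ≡ 1 (mod 4), so quadratic reciprocity gives (35|369) = (369|35). Reduce: 369 ≡ 19 (mod 35). Now have -(19|35).
Both 19 ≡ 3 and 35 ≡ 3 (mod 4), so reciprocity gives (19|35) = -(35|19). Reduce: 35 ≡ 16 (mod 19). Now have (16|19).
Factor out 2: 16 = 2^4. Since 19 ≡ 3 (mod 8), (2|19) = -1, and (2|19)^4 = +1. Now have (1|19).
(1|19) = 1. Collecting the sign factors: 1.
Product: (-1)·(1) = -1.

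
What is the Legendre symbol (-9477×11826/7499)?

By multiplicativity, (-9477·11826/7499) = (-9477/7499)·(11826/7499).
First factor (-9477/7499):
Pull out -1: (-9477/7499) = (-1/7499)·(9477/7499). Since 7499 ≡ 3 (mod 4), (-1/7499) = -1. Now have -(9477/7499).
Reduce the numerator: 9477 ≡ 1978 (mod 7499), so (9477/7499) = (1978/7499).
Factor out 2: 1978 = 2·989. Since 7499 ≡ 3 (mod 8), (2/7499) = -1. Now have (989/7499).
989 ≡ 1 (mod 4), so quadratic reciprocity gives (989/7499) = (7499/989). Reduce: 7499 ≡ 576 (mod 989). Now have (576/989).
Factor out 2: 576 = 2^6·9. Since 989 ≡ 5 (mod 8), (2/989) = -1, and (2/989)^6 = +1. Now have (9/989).
9 ≡ 1 (mod 4), so quadratic reciprocity gives (9/989) = (989/9). Reduce: 989 ≡ 8 (mod 9). Now have (8/9).
Factor out 2: 8 = 2^3. Since 9 ≡ 1 (mod 8), (2/9) = +1, and (2/9)^3 = +1. Now have (1/9).
(1/9) = 1. Collecting the sign factors: 1.
Second factor (11826/7499):
Reduce the numerator: 11826 ≡ 4327 (mod 7499), so (11826/7499) = (4327/7499).
Both 4327 ≡ 3 and 7499 ≡ 3 (mod 4), so reciprocity gives (4327/7499) = -(7499/4327). Reduce: 7499 ≡ 3172 (mod 4327). Now have -(3172/4327).
Factor out 2: 3172 = 2^2·793. Since 4327 ≡ 7 (mod 8), (2/4327) = +1, and (2/4327)^2 = +1. Now have -(793/4327).
793 ≡ 1 (mod 4), so quadratic reciprocity gives (793/4327) = (4327/793). Reduce: 4327 ≡ 362 (mod 793). Now have -(362/793).
Factor out 2: 362 = 2·181. Since 793 ≡ 1 (mod 8), (2/793) = +1. Now have -(181/793).
181 ≡ 1 (mod 4), so quadratic reciprocity gives (181/793) = (793/181). Reduce: 793 ≡ 69 (mod 181). Now have -(69/181).
69 ≡ 1 (mod 4), so quadratic reciprocity gives (69/181) = (181/69). Reduce: 181 ≡ 43 (mod 69). Now have -(43/69).
69 ≡ 1 (mod 4), so quadratic reciprocity gives (43/69) = (69/43). Reduce: 69 ≡ 26 (mod 43). Now have -(26/43).
Factor out 2: 26 = 2·13. Since 43 ≡ 3 (mod 8), (2/43) = -1. Now have (13/43).
13 ≡ 1 (mod 4), so quadratic reciprocity gives (13/43) = (43/13). Reduce: 43 ≡ 4 (mod 13). Now have (4/13).
Factor out 2: 4 = 2^2. Since 13 ≡ 5 (mod 8), (2/13) = -1, and (2/13)^2 = +1. Now have (1/13).
(1/13) = 1. Collecting the sign factors: 1.
Product: (1)·(1) = 1.

1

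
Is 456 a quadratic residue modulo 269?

Reduce the numerator: 456 ≡ 187 (mod 269), so (456/269) = (187/269).
269 ≡ 1 (mod 4), so quadratic reciprocity gives (187/269) = (269/187). Reduce: 269 ≡ 82 (mod 187). Now have (82/187).
Factor out 2: 82 = 2·41. Since 187 ≡ 3 (mod 8), (2/187) = -1. Now have -(41/187).
41 ≡ 1 (mod 4), so quadratic reciprocity gives (41/187) = (187/41). Reduce: 187 ≡ 23 (mod 41). Now have -(23/41).
41 ≡ 1 (mod 4), so quadratic reciprocity gives (23/41) = (41/23). Reduce: 41 ≡ 18 (mod 23). Now have -(18/23).
Factor out 2: 18 = 2·9. Since 23 ≡ 7 (mod 8), (2/23) = +1. Now have -(9/23).
9 ≡ 1 (mod 4), so quadratic reciprocity gives (9/23) = (23/9). Reduce: 23 ≡ 5 (mod 9). Now have -(5/9).
5 ≡ 1 (mod 4), so quadratic reciprocity gives (5/9) = (9/5). Reduce: 9 ≡ 4 (mod 5). Now have -(4/5).
Factor out 2: 4 = 2^2. Since 5 ≡ 5 (mod 8), (2/5) = -1, and (2/5)^2 = +1. Now have -(1/5).
(1/5) = 1. Collecting the sign factors: -1.
The Legendre symbol is -1, so x^2 ≡ 456 (mod 269) has no solution.

no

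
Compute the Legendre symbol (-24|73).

Reduce the numerator: -24 ≡ 49 (mod 73), so (-24|73) = (49|73).
49 ≡ 1 (mod 4), so quadratic reciprocity gives (49|73) = (73|49). Reduce: 73 ≡ 24 (mod 49). Now have (24|49).
Factor out 2: 24 = 2^3·3. Since 49 ≡ 1 (mod 8), (2|49) = +1, and (2|49)^3 = +1. Now have (3|49).
49 ≡ 1 (mod 4), so quadratic reciprocity gives (3|49) = (49|3). Reduce: 49 ≡ 1 (mod 3). Now have (1|3).
(1|3) = 1. Collecting the sign factors: 1.

1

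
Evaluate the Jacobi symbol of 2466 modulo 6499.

-1

(2466 / 6499)
  = -(1233 / 6499)    [6499 ≡ 3 mod 8 ⇒ (2 / 6499) = -1]
  = -(6499 / 1233)    [QR: 1233 ≡ 1 mod 4, sign kept]
  = -(334 / 1233)    [6499 ≡ 334 mod 1233]
  = -(167 / 1233)    [1233 ≡ 1 mod 8 ⇒ (2 / 1233) = +1]
  = -(1233 / 167)    [QR: 1233 ≡ 1 mod 4, sign kept]
  = -(64 / 167)    [1233 ≡ 64 mod 167]
  = -(1 / 167)    [167 ≡ 7 mod 8 ⇒ (2 / 167)^6 = +1]
  = -1    [(1 / 167) = 1]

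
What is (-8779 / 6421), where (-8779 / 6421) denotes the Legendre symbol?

(-8779 / 6421)
  = (4063 / 6421)    [-8779 ≡ 4063 mod 6421]
  = (6421 / 4063)    [QR: 6421 ≡ 1 mod 4, sign kept]
  = (2358 / 4063)    [6421 ≡ 2358 mod 4063]
  = (1179 / 4063)    [4063 ≡ 7 mod 8 ⇒ (2 / 4063) = +1]
  = -(4063 / 1179)    [QR: both ≡ 3 mod 4, sign flips]
  = -(526 / 1179)    [4063 ≡ 526 mod 1179]
  = (263 / 1179)    [1179 ≡ 3 mod 8 ⇒ (2 / 1179) = -1]
  = -(1179 / 263)    [QR: both ≡ 3 mod 4, sign flips]
  = -(127 / 263)    [1179 ≡ 127 mod 263]
  = (263 / 127)    [QR: both ≡ 3 mod 4, sign flips]
  = (9 / 127)    [263 ≡ 9 mod 127]
  = (127 / 9)    [QR: 9 ≡ 1 mod 4, sign kept]
  = (1 / 9)    [127 ≡ 1 mod 9]
  = 1    [(1 / 9) = 1]

1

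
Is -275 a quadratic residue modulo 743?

no

(-275/743)
  = (468/743)    [-275 ≡ 468 mod 743]
  = (117/743)    [743 ≡ 7 mod 8 ⇒ (2/743)^2 = +1]
  = (743/117)    [QR: 117 ≡ 1 mod 4, sign kept]
  = (41/117)    [743 ≡ 41 mod 117]
  = (117/41)    [QR: 41 ≡ 1 mod 4, sign kept]
  = (35/41)    [117 ≡ 35 mod 41]
  = (41/35)    [QR: 41 ≡ 1 mod 4, sign kept]
  = (6/35)    [41 ≡ 6 mod 35]
  = -(3/35)    [35 ≡ 3 mod 8 ⇒ (2/35) = -1]
  = (35/3)    [QR: both ≡ 3 mod 4, sign flips]
  = (2/3)    [35 ≡ 2 mod 3]
  = -(1/3)    [3 ≡ 3 mod 8 ⇒ (2/3) = -1]
  = -1    [(1/3) = 1]
(-275/743) = -1, and 743 is prime, so -275 is not a quadratic residue mod 743.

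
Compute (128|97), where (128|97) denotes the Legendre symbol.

(128|97)
  = (31|97)    [128 ≡ 31 mod 97]
  = (97|31)    [QR: 97 ≡ 1 mod 4, sign kept]
  = (4|31)    [97 ≡ 4 mod 31]
  = (1|31)    [31 ≡ 7 mod 8 ⇒ (2|31)^2 = +1]
  = 1    [(1|31) = 1]

1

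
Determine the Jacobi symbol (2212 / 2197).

-1

(2212 / 2197)
  = (15 / 2197)    [2212 ≡ 15 mod 2197]
  = (2197 / 15)    [QR: 2197 ≡ 1 mod 4, sign kept]
  = (7 / 15)    [2197 ≡ 7 mod 15]
  = -(15 / 7)    [QR: both ≡ 3 mod 4, sign flips]
  = -(1 / 7)    [15 ≡ 1 mod 7]
  = -1    [(1 / 7) = 1]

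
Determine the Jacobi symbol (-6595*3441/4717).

By multiplicativity, (-6595·3441/4717) = (-6595/4717)·(3441/4717).
First factor (-6595/4717):
Pull out -1: (-6595/4717) = (-1/4717)·(6595/4717). Since 4717 ≡ 1 (mod 4), (-1/4717) = +1. Now have (6595/4717).
Reduce the numerator: 6595 ≡ 1878 (mod 4717), so (6595/4717) = (1878/4717).
Factor out 2: 1878 = 2·939. Since 4717 ≡ 5 (mod 8), (2/4717) = -1. Now have -(939/4717).
4717 ≡ 1 (mod 4), so quadratic reciprocity gives (939/4717) = (4717/939). Reduce: 4717 ≡ 22 (mod 939). Now have -(22/939).
Factor out 2: 22 = 2·11. Since 939 ≡ 3 (mod 8), (2/939) = -1. Now have (11/939).
Both 11 ≡ 3 and 939 ≡ 3 (mod 4), so reciprocity gives (11/939) = -(939/11). Reduce: 939 ≡ 4 (mod 11). Now have -(4/11).
Factor out 2: 4 = 2^2. Since 11 ≡ 3 (mod 8), (2/11) = -1, and (2/11)^2 = +1. Now have -(1/11).
(1/11) = 1. Collecting the sign factors: -1.
Second factor (3441/4717):
3441 ≡ 1 (mod 4), so quadratic reciprocity gives (3441/4717) = (4717/3441). Reduce: 4717 ≡ 1276 (mod 3441). Now have (1276/3441).
Factor out 2: 1276 = 2^2·319. Since 3441 ≡ 1 (mod 8), (2/3441) = +1, and (2/3441)^2 = +1. Now have (319/3441).
3441 ≡ 1 (mod 4), so quadratic reciprocity gives (319/3441) = (3441/319). Reduce: 3441 ≡ 251 (mod 319). Now have (251/319).
Both 251 ≡ 3 and 319 ≡ 3 (mod 4), so reciprocity gives (251/319) = -(319/251). Reduce: 319 ≡ 68 (mod 251). Now have -(68/251).
Factor out 2: 68 = 2^2·17. Since 251 ≡ 3 (mod 8), (2/251) = -1, and (2/251)^2 = +1. Now have -(17/251).
17 ≡ 1 (mod 4), so quadratic reciprocity gives (17/251) = (251/17). Reduce: 251 ≡ 13 (mod 17). Now have -(13/17).
13 ≡ 1 (mod 4), so quadratic reciprocity gives (13/17) = (17/13). Reduce: 17 ≡ 4 (mod 13). Now have -(4/13).
Factor out 2: 4 = 2^2. Since 13 ≡ 5 (mod 8), (2/13) = -1, and (2/13)^2 = +1. Now have -(1/13).
(1/13) = 1. Collecting the sign factors: -1.
Product: (-1)·(-1) = 1.

1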